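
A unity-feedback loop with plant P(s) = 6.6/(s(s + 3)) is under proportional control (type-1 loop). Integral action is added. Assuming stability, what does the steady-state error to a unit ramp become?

0

The integrator raises the loop to type 2, so K_v → ∞ and e_ss to a ramp is zero.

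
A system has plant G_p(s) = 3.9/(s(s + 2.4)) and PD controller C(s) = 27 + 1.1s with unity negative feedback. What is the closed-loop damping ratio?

Forward path: (27 + 1.1s)·3.9/(s(s+2.4)). The closed-loop characteristic equation is s² + (2.4 + 3.9·1.1)s + 3.9·27 = 0.
That is s² + 6.69s + 105.3 = 0, so ω_n = 10.26 rad/s and ζ = 6.69/(2·10.26) = 0.326.

ζ = 0.326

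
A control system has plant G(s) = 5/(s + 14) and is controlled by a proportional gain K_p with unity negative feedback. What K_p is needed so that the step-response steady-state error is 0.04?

K_p = 67.2

The loop is type 0, so e_ss(step) = 1/(1 + K_pos) with K_pos = K_p·G(0).
G(0) = 0.3571. Require 1/(1 + K_p·0.3571) = 0.04, so 1 + 0.3571·K_p = 25.
K_p = (25 − 1)/0.3571 = 67.2.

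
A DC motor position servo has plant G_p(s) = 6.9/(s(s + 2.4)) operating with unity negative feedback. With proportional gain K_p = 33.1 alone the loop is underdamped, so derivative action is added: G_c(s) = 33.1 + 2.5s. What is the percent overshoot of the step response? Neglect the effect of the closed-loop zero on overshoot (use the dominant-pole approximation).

Forward path: (33.1 + 2.5s)·6.9/(s(s+2.4)). The closed-loop characteristic equation is s² + (2.4 + 6.9·2.5)s + 6.9·33.1 = 0.
That is s² + 19.65s + 228.4 = 0, so ω_n = 15.11 rad/s and ζ = 19.65/(2·15.11) = 0.6501.
%OS = 100·exp(−πζ/√(1−ζ²)) = 6.8%.

6.8%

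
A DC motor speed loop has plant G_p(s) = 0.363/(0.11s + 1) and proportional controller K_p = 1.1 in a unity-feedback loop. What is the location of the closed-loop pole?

Closed loop: T(s) = K_p·G_p/(1+K_p·G_p) = 0.3993/(0.11s + 1 + 0.3993), with pole at s = −(1 + 0.3993)/0.11 = −12.72.

s = -12.72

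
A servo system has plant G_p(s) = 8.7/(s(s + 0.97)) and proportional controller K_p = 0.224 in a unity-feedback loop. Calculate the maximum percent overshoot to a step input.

31.2%

From 1 + K_pG_p(s) = 0: s² + 0.97s + 1.949 = 0 ⇒ ω_n = 1.396, ζ = 0.3474.
%OS = 100·exp(−πζ/√(1−ζ²)) = 100·exp(−π·0.3474/√0.8793) = 31.2%.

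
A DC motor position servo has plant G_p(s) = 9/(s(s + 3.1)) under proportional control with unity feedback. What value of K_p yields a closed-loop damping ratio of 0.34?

Closed-loop characteristic equation: s² + 3.1s + K_p·9 = 0.
So ω_n = √(9K_p) and 2ζω_n = 3.1, giving ζ = 3.1/(2√(9K_p)).
Setting ζ = 0.34: √(9K_p) = 3.1/(2·0.34) = 4.559, so K_p = 20.78/9 = 2.31.

K_p = 2.31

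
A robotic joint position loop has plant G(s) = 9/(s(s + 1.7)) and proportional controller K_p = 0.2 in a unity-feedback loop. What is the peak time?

The closed-loop denominator s² + 1.7s + 1.8 gives ω_n = √1.8 = 1.342 and ζ = 1.7/(2ω_n) = 0.6336.
Damped frequency ω_d = ω_n√(1−ζ²) = 1.038 rad/s, so peak time T_p = π/ω_d = 3.03 s.

T_p = 3.03 s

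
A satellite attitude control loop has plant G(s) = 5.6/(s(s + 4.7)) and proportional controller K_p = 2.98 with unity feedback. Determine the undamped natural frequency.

The closed-loop denominator is s(s+4.7) + 2.98·5.6 = s² + 4.7s + 16.69.
Matching s² + 2ζω_n s + ω_n²: ω_n = √16.69 = 4.085 rad/s and 2ζω_n = 4.7, so ζ = 4.7/(2·4.085) = 0.575.

ω_n = 4.09 rad/s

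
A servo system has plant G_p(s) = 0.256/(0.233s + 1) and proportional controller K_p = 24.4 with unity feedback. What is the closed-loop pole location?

Closed loop: T(s) = K_p·G_p/(1+K_p·G_p) = 6.246/(0.233s + 1 + 6.246), with pole at s = −(1 + 6.246)/0.233 = −31.1.

s = -31.1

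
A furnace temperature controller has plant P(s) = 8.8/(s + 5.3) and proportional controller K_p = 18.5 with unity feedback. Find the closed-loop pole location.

Closed-loop transfer function: T(s) = K_p·P(s)/(1 + K_p·P(s)) = 162.8/(s + 5.3 + 162.8) = 162.8/(s + 168.1).
The closed-loop pole is at s = −168.1.

s = -168.1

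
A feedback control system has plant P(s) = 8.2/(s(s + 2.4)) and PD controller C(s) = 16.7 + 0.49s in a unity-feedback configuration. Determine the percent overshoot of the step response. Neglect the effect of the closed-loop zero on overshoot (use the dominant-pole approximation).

40.8%

Forward path: (16.7 + 0.49s)·8.2/(s(s+2.4)). The closed-loop characteristic equation is s² + (2.4 + 8.2·0.49)s + 8.2·16.7 = 0.
That is s² + 6.418s + 136.9 = 0, so ω_n = 11.7 rad/s and ζ = 6.418/(2·11.7) = 0.2742.
%OS = 100·exp(−πζ/√(1−ζ²)) = 40.8%.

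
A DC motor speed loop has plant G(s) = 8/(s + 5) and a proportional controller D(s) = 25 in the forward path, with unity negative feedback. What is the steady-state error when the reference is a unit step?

0.0244

The loop is type 0. Static position error constant K_pos = D(0)·G(0) = 25·1.6 = 40.
Steady-state error to a unit step: e_ss = 1/(1+K_pos) = 1/41 = 0.0244.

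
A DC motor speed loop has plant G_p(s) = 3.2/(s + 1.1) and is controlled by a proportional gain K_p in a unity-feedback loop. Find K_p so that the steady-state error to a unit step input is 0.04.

Steady-state error for a unit step on this type-0 loop is 1/(1 + K_p·G_p(0)).
G_p(0) = 2.909. Require 1/(1 + K_p·2.909) = 0.04, so 1 + 2.909·K_p = 25.
K_p = (25 − 1)/2.909 = 8.25.

K_p = 8.25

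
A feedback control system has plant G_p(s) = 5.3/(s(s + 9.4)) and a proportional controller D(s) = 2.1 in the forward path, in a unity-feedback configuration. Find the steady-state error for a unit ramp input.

0.845

The loop has one pole at the origin (type 1). Velocity error constant K_v = lim_{s→0} s·D(s)G_p(s) = 2.1·5.3/9.4 = 1.184.
Steady-state error to a unit ramp: e_ss = 1/K_v = 0.845.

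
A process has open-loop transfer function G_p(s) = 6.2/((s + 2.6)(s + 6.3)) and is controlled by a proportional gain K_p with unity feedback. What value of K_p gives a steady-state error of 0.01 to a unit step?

K_p = 262

For a type-0 loop with proportional control, e_ss = 1/(1 + K_p·G_p(0)).
G_p(0) = 0.3785. Require 1/(1 + K_p·0.3785) = 0.01, so 1 + 0.3785·K_p = 100.
K_p = (100 − 1)/0.3785 = 262.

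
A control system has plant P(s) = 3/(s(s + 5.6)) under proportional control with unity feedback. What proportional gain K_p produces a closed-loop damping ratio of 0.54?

K_p = 8.96

Closed-loop characteristic equation: s² + 5.6s + K_p·3 = 0.
So ω_n = √(3K_p) and 2ζω_n = 5.6, giving ζ = 5.6/(2√(3K_p)).
Setting ζ = 0.54: √(3K_p) = 5.6/(2·0.54) = 5.185, so K_p = 26.89/3 = 8.96.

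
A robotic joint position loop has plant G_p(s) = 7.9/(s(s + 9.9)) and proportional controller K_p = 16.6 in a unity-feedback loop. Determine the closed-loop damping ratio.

ζ = 0.432

With unity feedback the closed-loop characteristic equation is s² + 9.9s + 16.6·7.9 = s² + 9.9s + 131.1 = 0.
Matching s² + 2ζω_n s + ω_n²: ω_n = √131.1 = 11.45 rad/s and 2ζω_n = 9.9, so ζ = 9.9/(2·11.45) = 0.432.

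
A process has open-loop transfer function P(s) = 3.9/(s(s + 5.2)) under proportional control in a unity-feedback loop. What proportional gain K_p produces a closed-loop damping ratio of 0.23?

Closed-loop characteristic equation: s² + 5.2s + K_p·3.9 = 0.
So ω_n = √(3.9K_p) and 2ζω_n = 5.2, giving ζ = 5.2/(2√(3.9K_p)).
Setting ζ = 0.23: √(3.9K_p) = 5.2/(2·0.23) = 11.3, so K_p = 127.8/3.9 = 32.8.

K_p = 32.8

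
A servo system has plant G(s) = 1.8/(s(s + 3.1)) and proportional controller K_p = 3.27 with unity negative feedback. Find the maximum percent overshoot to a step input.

Closed-loop characteristic equation: s² + 3.1s + 5.886 = 0, so ω_n = 2.426 rad/s and ζ = 3.1/(2·2.426) = 0.6389.
%OS = 100·exp(−πζ/√(1−ζ²)) = 100·exp(−π·0.6389/√0.5918) = 7.36%.

7.36%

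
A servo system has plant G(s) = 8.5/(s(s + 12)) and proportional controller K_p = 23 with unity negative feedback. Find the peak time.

T_p = 0.249 s

The closed-loop denominator s² + 12s + 195.5 gives ω_n = √195.5 = 13.98 and ζ = 12/(2ω_n) = 0.4291.
Damped frequency ω_d = ω_n√(1−ζ²) = 12.63 rad/s, so peak time T_p = π/ω_d = 0.249 s.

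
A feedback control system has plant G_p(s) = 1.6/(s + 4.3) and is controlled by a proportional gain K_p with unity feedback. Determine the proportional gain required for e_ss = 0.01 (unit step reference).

K_p = 266

The loop is type 0, so e_ss(step) = 1/(1 + K_pos) with K_pos = K_p·G_p(0).
G_p(0) = 0.3721. Require 1/(1 + K_p·0.3721) = 0.01, so 1 + 0.3721·K_p = 100.
K_p = (100 − 1)/0.3721 = 266.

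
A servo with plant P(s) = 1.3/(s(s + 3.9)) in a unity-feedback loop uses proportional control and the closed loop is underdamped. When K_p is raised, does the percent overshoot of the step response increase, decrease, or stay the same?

Characteristic equation s² + 3.9s + K_p·1.3 = 0: raising K_p raises ω_n while 2ζω_n = 3.9 is fixed, so ζ falls and overshoot grows.

increase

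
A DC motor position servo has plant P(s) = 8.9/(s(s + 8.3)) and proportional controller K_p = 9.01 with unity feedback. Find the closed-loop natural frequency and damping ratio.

ω_n = 8.95 rad/s, ζ = 0.463

With unity feedback the closed-loop characteristic equation is s² + 8.3s + 9.01·8.9 = s² + 8.3s + 80.19 = 0.
Matching s² + 2ζω_n s + ω_n²: ω_n = √80.19 = 8.955 rad/s and 2ζω_n = 8.3, so ζ = 8.3/(2·8.955) = 0.463.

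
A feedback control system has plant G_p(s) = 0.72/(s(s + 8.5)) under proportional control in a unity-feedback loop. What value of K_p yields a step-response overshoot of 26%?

From %OS = 100·exp(−πζ/√(1−ζ²)) = 26%, ζ = −ln(0.26)/√(π²+ln²(0.26)) = 0.3941.
Characteristic equation s² + 8.5s + 0.72K_p = 0 gives ζ = 8.5/(2√(0.72K_p)).
Setting ζ = 0.3941: √(0.72K_p) = 8.5/(2·0.3941) = 10.78, so K_p = 116.3/0.72 = 162.

K_p = 162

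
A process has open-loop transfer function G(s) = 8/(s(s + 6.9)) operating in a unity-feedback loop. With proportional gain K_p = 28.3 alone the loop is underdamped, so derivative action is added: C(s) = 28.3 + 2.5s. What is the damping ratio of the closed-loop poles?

Forward path: (28.3 + 2.5s)·8/(s(s+6.9)). The closed-loop characteristic equation is s² + (6.9 + 8·2.5)s + 8·28.3 = 0.
That is s² + 26.9s + 226.4 = 0, so ω_n = 15.05 rad/s and ζ = 26.9/(2·15.05) = 0.8939.

ζ = 0.894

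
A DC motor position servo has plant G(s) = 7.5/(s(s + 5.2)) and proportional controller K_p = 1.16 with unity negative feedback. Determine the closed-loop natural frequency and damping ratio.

The closed-loop denominator is s(s+5.2) + 1.16·7.5 = s² + 5.2s + 8.7.
So ω_n² = 8.7 ⇒ ω_n = 2.95 rad/s, and ζ = 5.2/(2ω_n) = 0.881.

ω_n = 2.95 rad/s, ζ = 0.881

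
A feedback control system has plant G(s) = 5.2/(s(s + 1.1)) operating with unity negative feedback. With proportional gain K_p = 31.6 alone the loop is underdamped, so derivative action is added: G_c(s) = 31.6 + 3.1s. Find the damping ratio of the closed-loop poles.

Forward path: (31.6 + 3.1s)·5.2/(s(s+1.1)). The closed-loop characteristic equation is s² + (1.1 + 5.2·3.1)s + 5.2·31.6 = 0.
That is s² + 17.22s + 164.3 = 0, so ω_n = 12.82 rad/s and ζ = 17.22/(2·12.82) = 0.6717.

ζ = 0.672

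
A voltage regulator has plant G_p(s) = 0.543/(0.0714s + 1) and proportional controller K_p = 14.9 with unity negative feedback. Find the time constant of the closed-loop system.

Closed loop: T(s) = K_p·G_p/(1+K_p·G_p) = 8.091/(0.0714s + 1 + 8.091), with pole at s = −(1 + 8.091)/0.0714 = −127.3.
Closed-loop time constant τ = 1/127.3 = 0.00785 s.

τ = 0.00785 s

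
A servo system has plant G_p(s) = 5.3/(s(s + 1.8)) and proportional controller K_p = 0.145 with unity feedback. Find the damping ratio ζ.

ζ = 1.03

The closed-loop denominator is s(s+1.8) + 0.145·5.3 = s² + 1.8s + 0.7685.
Matching s² + 2ζω_n s + ω_n²: ω_n = √0.7685 = 0.8766 rad/s and 2ζω_n = 1.8, so ζ = 1.8/(2·0.8766) = 1.03.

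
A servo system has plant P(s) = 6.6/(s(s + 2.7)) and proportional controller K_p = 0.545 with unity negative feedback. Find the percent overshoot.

Closed-loop characteristic equation: s² + 2.7s + 3.597 = 0, so ω_n = 1.897 rad/s and ζ = 2.7/(2·1.897) = 0.7118.
%OS = 100·exp(−πζ/√(1−ζ²)) = 100·exp(−π·0.7118/√0.4933) = 4.14%.

4.14%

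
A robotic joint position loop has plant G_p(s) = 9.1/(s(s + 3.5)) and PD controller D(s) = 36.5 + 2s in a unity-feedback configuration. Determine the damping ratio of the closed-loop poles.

Forward path: (36.5 + 2s)·9.1/(s(s+3.5)). The closed-loop characteristic equation is s² + (3.5 + 9.1·2)s + 9.1·36.5 = 0.
That is s² + 21.7s + 332.1 = 0, so ω_n = 18.22 rad/s and ζ = 21.7/(2·18.22) = 0.5953.

ζ = 0.595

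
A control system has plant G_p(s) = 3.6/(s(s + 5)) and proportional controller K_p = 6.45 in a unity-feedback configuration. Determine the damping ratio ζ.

ζ = 0.519

1 + K_p·G_p(s) = 0 gives s² + 5s + 23.22 = 0.
Matching s² + 2ζω_n s + ω_n²: ω_n = √23.22 = 4.819 rad/s and 2ζω_n = 5, so ζ = 5/(2·4.819) = 0.519.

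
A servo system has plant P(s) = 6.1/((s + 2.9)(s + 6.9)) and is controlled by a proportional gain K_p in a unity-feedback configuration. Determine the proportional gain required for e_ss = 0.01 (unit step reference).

K_p = 325

The loop is type 0, so e_ss(step) = 1/(1 + K_pos) with K_pos = K_p·P(0).
P(0) = 0.3048. Require 1/(1 + K_p·0.3048) = 0.01, so 1 + 0.3048·K_p = 100.
K_p = (100 − 1)/0.3048 = 325.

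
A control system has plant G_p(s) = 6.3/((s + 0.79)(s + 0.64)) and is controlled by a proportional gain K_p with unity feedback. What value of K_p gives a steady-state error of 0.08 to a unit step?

For a type-0 loop with proportional control, e_ss = 1/(1 + K_p·G_p(0)).
G_p(0) = 12.46. Require 1/(1 + K_p·12.46) = 0.08, so 1 + 12.46·K_p = 12.5.
K_p = (12.5 − 1)/12.46 = 0.923.

K_p = 0.923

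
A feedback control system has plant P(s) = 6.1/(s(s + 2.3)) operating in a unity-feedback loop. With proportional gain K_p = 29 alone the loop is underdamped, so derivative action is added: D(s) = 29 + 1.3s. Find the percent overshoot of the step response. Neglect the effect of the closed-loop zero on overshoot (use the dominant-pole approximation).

27%

Forward path: (29 + 1.3s)·6.1/(s(s+2.3)). The closed-loop characteristic equation is s² + (2.3 + 6.1·1.3)s + 6.1·29 = 0.
That is s² + 10.23s + 176.9 = 0, so ω_n = 13.3 rad/s and ζ = 10.23/(2·13.3) = 0.3846.
%OS = 100·exp(−πζ/√(1−ζ²)) = 27%.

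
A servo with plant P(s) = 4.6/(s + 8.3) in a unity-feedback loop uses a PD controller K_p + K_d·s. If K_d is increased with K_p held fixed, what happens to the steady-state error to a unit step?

At s = 0 the derivative term contributes nothing: C(0) = K_p regardless of K_d, so K_pos = K_p·P(0) and e_ss are unchanged.

unchanged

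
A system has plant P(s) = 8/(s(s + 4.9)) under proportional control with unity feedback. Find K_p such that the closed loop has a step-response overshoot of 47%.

From %OS = 100·exp(−πζ/√(1−ζ²)) = 47%, ζ = −ln(0.47)/√(π²+ln²(0.47)) = 0.2337.
Characteristic equation s² + 4.9s + 8K_p = 0 gives ζ = 4.9/(2√(8K_p)).
Setting ζ = 0.2337: √(8K_p) = 4.9/(2·0.2337) = 10.48, so K_p = 109.9/8 = 13.7.

K_p = 13.7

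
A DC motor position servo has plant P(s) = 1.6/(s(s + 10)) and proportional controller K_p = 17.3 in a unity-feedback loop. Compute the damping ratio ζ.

With unity feedback the closed-loop characteristic equation is s² + 10s + 17.3·1.6 = s² + 10s + 27.68 = 0.
Matching s² + 2ζω_n s + ω_n²: ω_n = √27.68 = 5.261 rad/s and 2ζω_n = 10, so ζ = 10/(2·5.261) = 0.95.

ζ = 0.95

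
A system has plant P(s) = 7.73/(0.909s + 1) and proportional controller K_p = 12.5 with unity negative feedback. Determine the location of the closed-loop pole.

Closed loop: T(s) = K_p·P/(1+K_p·P) = 96.62/(0.909s + 1 + 96.62), with pole at s = −(1 + 96.62)/0.909 = −107.4.

s = -107.4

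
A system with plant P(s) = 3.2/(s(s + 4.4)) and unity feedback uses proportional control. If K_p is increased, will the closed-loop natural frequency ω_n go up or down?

ω_n = √(3.2·K_p), which grows with K_p.

increase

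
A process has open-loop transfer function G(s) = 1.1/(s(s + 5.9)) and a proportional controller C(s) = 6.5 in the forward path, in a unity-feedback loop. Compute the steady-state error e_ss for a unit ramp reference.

The loop has one pole at the origin (type 1). Velocity error constant K_v = lim_{s→0} s·C(s)G(s) = 6.5·1.1/5.9 = 1.212.
Steady-state error to a unit ramp: e_ss = 1/K_v = 0.825.

0.825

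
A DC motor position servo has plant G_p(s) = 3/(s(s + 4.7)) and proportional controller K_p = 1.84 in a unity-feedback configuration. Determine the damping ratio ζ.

ζ = 1

With unity feedback the closed-loop characteristic equation is s² + 4.7s + 1.84·3 = s² + 4.7s + 5.52 = 0.
Matching s² + 2ζω_n s + ω_n²: ω_n = √5.52 = 2.349 rad/s and 2ζω_n = 4.7, so ζ = 4.7/(2·2.349) = 1.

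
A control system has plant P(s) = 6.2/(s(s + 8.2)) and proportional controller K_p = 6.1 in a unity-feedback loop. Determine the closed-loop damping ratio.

With unity feedback the closed-loop characteristic equation is s² + 8.2s + 6.1·6.2 = s² + 8.2s + 37.82 = 0.
Matching s² + 2ζω_n s + ω_n²: ω_n = √37.82 = 6.15 rad/s and 2ζω_n = 8.2, so ζ = 8.2/(2·6.15) = 0.667.

ζ = 0.667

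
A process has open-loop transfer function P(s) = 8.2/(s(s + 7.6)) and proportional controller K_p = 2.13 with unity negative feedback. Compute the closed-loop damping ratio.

ζ = 0.909

1 + K_p·P(s) = 0 gives s² + 7.6s + 17.47 = 0.
Matching s² + 2ζω_n s + ω_n²: ω_n = √17.47 = 4.179 rad/s and 2ζω_n = 7.6, so ζ = 7.6/(2·4.179) = 0.909.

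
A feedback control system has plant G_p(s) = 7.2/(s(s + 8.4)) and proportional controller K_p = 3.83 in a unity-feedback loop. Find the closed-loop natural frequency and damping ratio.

The closed-loop denominator is s(s+8.4) + 3.83·7.2 = s² + 8.4s + 27.58.
So ω_n² = 27.58 ⇒ ω_n = 5.251 rad/s, and ζ = 8.4/(2ω_n) = 0.8.

ω_n = 5.25 rad/s, ζ = 0.8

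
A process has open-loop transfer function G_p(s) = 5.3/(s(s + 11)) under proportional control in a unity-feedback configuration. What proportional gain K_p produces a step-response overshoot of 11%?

From %OS = 100·exp(−πζ/√(1−ζ²)) = 11%, ζ = −ln(0.11)/√(π²+ln²(0.11)) = 0.5749.
Characteristic equation s² + 11s + 5.3K_p = 0 gives ζ = 11/(2√(5.3K_p)).
Setting ζ = 0.5749: √(5.3K_p) = 11/(2·0.5749) = 9.567, so K_p = 91.53/5.3 = 17.3.

K_p = 17.3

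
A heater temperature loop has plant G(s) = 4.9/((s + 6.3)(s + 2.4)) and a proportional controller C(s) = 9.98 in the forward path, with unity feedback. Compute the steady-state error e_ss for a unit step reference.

0.236

The loop is type 0. Static position error constant K_pos = C(0)·G(0) = 9.98·0.3241 = 3.234.
Steady-state error to a unit step: e_ss = 1/(1+K_pos) = 1/4.234 = 0.236.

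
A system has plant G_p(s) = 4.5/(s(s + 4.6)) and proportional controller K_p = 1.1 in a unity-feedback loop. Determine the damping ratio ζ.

The closed-loop denominator is s(s+4.6) + 1.1·4.5 = s² + 4.6s + 4.95.
Matching s² + 2ζω_n s + ω_n²: ω_n = √4.95 = 2.225 rad/s and 2ζω_n = 4.6, so ζ = 4.6/(2·2.225) = 1.03.

ζ = 1.03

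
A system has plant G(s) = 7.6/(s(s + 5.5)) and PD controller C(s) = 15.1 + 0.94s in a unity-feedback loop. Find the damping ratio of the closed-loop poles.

ζ = 0.59

Forward path: (15.1 + 0.94s)·7.6/(s(s+5.5)). The closed-loop characteristic equation is s² + (5.5 + 7.6·0.94)s + 7.6·15.1 = 0.
That is s² + 12.64s + 114.8 = 0, so ω_n = 10.71 rad/s and ζ = 12.64/(2·10.71) = 0.5901.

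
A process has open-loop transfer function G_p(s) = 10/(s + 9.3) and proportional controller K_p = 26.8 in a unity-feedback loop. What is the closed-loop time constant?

τ = 0.00361 s

Closed-loop transfer function: T(s) = K_p·G_p(s)/(1 + K_p·G_p(s)) = 268/(s + 9.3 + 268) = 268/(s + 277.3).
Time constant τ = 1/277.3 = 0.00361 s.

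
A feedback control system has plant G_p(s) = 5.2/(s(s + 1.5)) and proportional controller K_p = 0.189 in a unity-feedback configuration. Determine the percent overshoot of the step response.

2.64%

Closed-loop characteristic equation: s² + 1.5s + 0.9828 = 0, so ω_n = 0.9914 rad/s and ζ = 1.5/(2·0.9914) = 0.7565.
%OS = 100·exp(−πζ/√(1−ζ²)) = 100·exp(−π·0.7565/√0.4277) = 2.64%.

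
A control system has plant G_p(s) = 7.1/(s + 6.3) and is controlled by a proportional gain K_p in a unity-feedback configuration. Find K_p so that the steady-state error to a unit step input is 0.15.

K_p = 5.03

Steady-state error for a unit step on this type-0 loop is 1/(1 + K_p·G_p(0)).
G_p(0) = 1.127. Require 1/(1 + K_p·1.127) = 0.15, so 1 + 1.127·K_p = 6.667.
K_p = (6.667 − 1)/1.127 = 5.03.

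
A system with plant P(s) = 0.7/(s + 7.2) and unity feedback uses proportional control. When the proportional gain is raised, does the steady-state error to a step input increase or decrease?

The position error constant K_pos = K_p·P(0) grows with K_p, and e_ss = 1/(1+K_pos) falls.

decrease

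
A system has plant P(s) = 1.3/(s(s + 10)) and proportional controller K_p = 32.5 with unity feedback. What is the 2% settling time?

T_s ≈ 0.8 s

From 1 + K_pP(s) = 0: s² + 10s + 42.25 = 0 ⇒ ω_n = 6.5, ζ = 0.7692.
2% settling time T_s ≈ 4/(ζω_n) = 4/5 = 0.8 s.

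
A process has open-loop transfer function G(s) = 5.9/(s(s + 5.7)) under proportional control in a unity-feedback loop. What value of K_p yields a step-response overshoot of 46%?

From %OS = 100·exp(−πζ/√(1−ζ²)) = 46%, ζ = −ln(0.46)/√(π²+ln²(0.46)) = 0.24.
Characteristic equation s² + 5.7s + 5.9K_p = 0 gives ζ = 5.7/(2√(5.9K_p)).
Setting ζ = 0.24: √(5.9K_p) = 5.7/(2·0.24) = 11.88, so K_p = 141.1/5.9 = 23.9.

K_p = 23.9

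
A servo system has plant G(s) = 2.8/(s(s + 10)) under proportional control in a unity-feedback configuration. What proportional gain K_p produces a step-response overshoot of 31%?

K_p = 73.2

From %OS = 100·exp(−πζ/√(1−ζ²)) = 31%, ζ = −ln(0.31)/√(π²+ln²(0.31)) = 0.3493.
Characteristic equation s² + 10s + 2.8K_p = 0 gives ζ = 10/(2√(2.8K_p)).
Setting ζ = 0.3493: √(2.8K_p) = 10/(2·0.3493) = 14.31, so K_p = 204.9/2.8 = 73.2.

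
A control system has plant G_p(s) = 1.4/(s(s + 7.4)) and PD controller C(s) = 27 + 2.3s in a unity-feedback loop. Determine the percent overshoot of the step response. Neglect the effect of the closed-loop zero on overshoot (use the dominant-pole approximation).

0.459%

Forward path: (27 + 2.3s)·1.4/(s(s+7.4)). The closed-loop characteristic equation is s² + (7.4 + 1.4·2.3)s + 1.4·27 = 0.
That is s² + 10.62s + 37.8 = 0, so ω_n = 6.148 rad/s and ζ = 10.62/(2·6.148) = 0.8637.
%OS = 100·exp(−πζ/√(1−ζ²)) = 0.459%.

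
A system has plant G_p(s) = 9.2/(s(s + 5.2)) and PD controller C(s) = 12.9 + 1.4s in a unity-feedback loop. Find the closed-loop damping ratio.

Forward path: (12.9 + 1.4s)·9.2/(s(s+5.2)). The closed-loop characteristic equation is s² + (5.2 + 9.2·1.4)s + 9.2·12.9 = 0.
That is s² + 18.08s + 118.7 = 0, so ω_n = 10.89 rad/s and ζ = 18.08/(2·10.89) = 0.8298.

ζ = 0.83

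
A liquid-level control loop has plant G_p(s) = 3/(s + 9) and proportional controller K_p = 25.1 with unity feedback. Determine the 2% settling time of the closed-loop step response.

Closed-loop transfer function: T(s) = K_p·G_p(s)/(1 + K_p·G_p(s)) = 75.3/(s + 9 + 75.3) = 75.3/(s + 84.3).
Time constant τ = 1/84.3 = 0.01186 s, so the 2% settling time is about 4τ = 0.0474 s.

T_s ≈ 0.0474 s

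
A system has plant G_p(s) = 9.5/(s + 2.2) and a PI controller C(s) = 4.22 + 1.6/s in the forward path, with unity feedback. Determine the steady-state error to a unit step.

The open loop C(s)G_p(s) has a pole at the origin (type 1), so the static position error constant is infinite and e_ss = 1/(1+∞) = 0.

0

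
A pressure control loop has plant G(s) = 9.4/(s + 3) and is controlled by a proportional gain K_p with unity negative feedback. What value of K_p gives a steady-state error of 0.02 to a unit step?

For a type-0 loop with proportional control, e_ss = 1/(1 + K_p·G(0)).
G(0) = 3.133. Require 1/(1 + K_p·3.133) = 0.02, so 1 + 3.133·K_p = 50.
K_p = (50 − 1)/3.133 = 15.6.

K_p = 15.6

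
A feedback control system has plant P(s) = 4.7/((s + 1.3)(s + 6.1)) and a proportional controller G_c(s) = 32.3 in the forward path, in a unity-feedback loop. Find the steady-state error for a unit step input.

The loop is type 0. Static position error constant K_pos = G_c(0)·P(0) = 32.3·0.5927 = 19.14.
Steady-state error to a unit step: e_ss = 1/(1+K_pos) = 1/20.14 = 0.0496.

0.0496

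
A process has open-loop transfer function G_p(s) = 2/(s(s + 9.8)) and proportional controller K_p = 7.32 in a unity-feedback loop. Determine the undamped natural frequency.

ω_n = 3.83 rad/s

The closed-loop denominator is s(s+9.8) + 7.32·2 = s² + 9.8s + 14.64.
Matching s² + 2ζω_n s + ω_n²: ω_n = √14.64 = 3.826 rad/s and 2ζω_n = 9.8, so ζ = 9.8/(2·3.826) = 1.28.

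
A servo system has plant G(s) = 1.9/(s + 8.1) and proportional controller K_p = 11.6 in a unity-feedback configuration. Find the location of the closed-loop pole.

s = -30.14

Closed-loop transfer function: T(s) = K_p·G(s)/(1 + K_p·G(s)) = 22.04/(s + 8.1 + 22.04) = 22.04/(s + 30.14).
The closed-loop pole is at s = −30.14.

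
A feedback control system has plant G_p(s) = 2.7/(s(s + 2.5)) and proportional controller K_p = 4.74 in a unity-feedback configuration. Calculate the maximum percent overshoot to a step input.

Closed-loop characteristic equation: s² + 2.5s + 12.8 = 0, so ω_n = 3.577 rad/s and ζ = 2.5/(2·3.577) = 0.3494.
%OS = 100·exp(−πζ/√(1−ζ²)) = 100·exp(−π·0.3494/√0.8779) = 31%.

31%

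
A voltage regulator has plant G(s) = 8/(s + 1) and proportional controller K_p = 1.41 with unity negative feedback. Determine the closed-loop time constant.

Closed-loop transfer function: T(s) = K_p·G(s)/(1 + K_p·G(s)) = 11.28/(s + 1 + 11.28) = 11.28/(s + 12.28).
Time constant τ = 1/12.28 = 0.0814 s.

τ = 0.0814 s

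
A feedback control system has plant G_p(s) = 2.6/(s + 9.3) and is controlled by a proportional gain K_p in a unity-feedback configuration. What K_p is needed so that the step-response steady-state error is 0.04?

K_p = 85.8

Steady-state error for a unit step on this type-0 loop is 1/(1 + K_p·G_p(0)).
G_p(0) = 0.2796. Require 1/(1 + K_p·0.2796) = 0.04, so 1 + 0.2796·K_p = 25.
K_p = (25 − 1)/0.2796 = 85.8.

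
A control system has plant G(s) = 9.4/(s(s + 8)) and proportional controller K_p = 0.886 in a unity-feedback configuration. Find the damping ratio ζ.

1 + K_p·G(s) = 0 gives s² + 8s + 8.328 = 0.
So ω_n² = 8.328 ⇒ ω_n = 2.886 rad/s, and ζ = 8/(2ω_n) = 1.39.

ζ = 1.39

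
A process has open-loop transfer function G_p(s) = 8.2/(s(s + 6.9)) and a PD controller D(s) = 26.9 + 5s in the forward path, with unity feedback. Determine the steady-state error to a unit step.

0

The open loop D(s)G_p(s) has a pole at the origin (type 1), so the static position error constant is infinite and e_ss = 1/(1+∞) = 0.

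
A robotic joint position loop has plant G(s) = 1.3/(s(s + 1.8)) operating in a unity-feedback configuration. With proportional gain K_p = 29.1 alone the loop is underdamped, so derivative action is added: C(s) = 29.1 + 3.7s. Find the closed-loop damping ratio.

Forward path: (29.1 + 3.7s)·1.3/(s(s+1.8)). The closed-loop characteristic equation is s² + (1.8 + 1.3·3.7)s + 1.3·29.1 = 0.
That is s² + 6.61s + 37.83 = 0, so ω_n = 6.151 rad/s and ζ = 6.61/(2·6.151) = 0.5373.

ζ = 0.537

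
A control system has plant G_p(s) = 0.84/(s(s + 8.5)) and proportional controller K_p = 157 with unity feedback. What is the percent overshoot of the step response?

28.6%

From 1 + K_pG_p(s) = 0: s² + 8.5s + 131.9 = 0 ⇒ ω_n = 11.48, ζ = 0.3701.
%OS = 100·exp(−πζ/√(1−ζ²)) = 100·exp(−π·0.3701/√0.863) = 28.6%.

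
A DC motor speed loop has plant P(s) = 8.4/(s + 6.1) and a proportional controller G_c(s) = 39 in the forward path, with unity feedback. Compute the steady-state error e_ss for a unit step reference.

The loop is type 0. Static position error constant K_pos = G_c(0)·P(0) = 39·1.377 = 53.7.
Steady-state error to a unit step: e_ss = 1/(1+K_pos) = 1/54.7 = 0.0183.

0.0183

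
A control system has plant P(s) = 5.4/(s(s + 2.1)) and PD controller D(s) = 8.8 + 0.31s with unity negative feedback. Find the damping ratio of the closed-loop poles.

Forward path: (8.8 + 0.31s)·5.4/(s(s+2.1)). The closed-loop characteristic equation is s² + (2.1 + 5.4·0.31)s + 5.4·8.8 = 0.
That is s² + 3.774s + 47.52 = 0, so ω_n = 6.893 rad/s and ζ = 3.774/(2·6.893) = 0.2737.

ζ = 0.274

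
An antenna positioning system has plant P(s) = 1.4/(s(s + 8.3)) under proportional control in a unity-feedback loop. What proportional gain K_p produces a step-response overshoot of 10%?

From %OS = 100·exp(−πζ/√(1−ζ²)) = 10%, ζ = −ln(0.1)/√(π²+ln²(0.1)) = 0.5912.
Characteristic equation s² + 8.3s + 1.4K_p = 0 gives ζ = 8.3/(2√(1.4K_p)).
Setting ζ = 0.5912: √(1.4K_p) = 8.3/(2·0.5912) = 7.02, so K_p = 49.28/1.4 = 35.2.

K_p = 35.2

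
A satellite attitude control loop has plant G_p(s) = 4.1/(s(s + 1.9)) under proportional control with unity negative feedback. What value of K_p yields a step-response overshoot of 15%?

K_p = 0.824

From %OS = 100·exp(−πζ/√(1−ζ²)) = 15%, ζ = −ln(0.15)/√(π²+ln²(0.15)) = 0.5169.
Characteristic equation s² + 1.9s + 4.1K_p = 0 gives ζ = 1.9/(2√(4.1K_p)).
Setting ζ = 0.5169: √(4.1K_p) = 1.9/(2·0.5169) = 1.838, so K_p = 3.377/4.1 = 0.824.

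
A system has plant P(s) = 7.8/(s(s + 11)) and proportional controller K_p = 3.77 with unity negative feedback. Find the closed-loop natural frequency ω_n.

ω_n = 5.42 rad/s

With unity feedback the closed-loop characteristic equation is s² + 11s + 3.77·7.8 = s² + 11s + 29.41 = 0.
Matching s² + 2ζω_n s + ω_n²: ω_n = √29.41 = 5.423 rad/s and 2ζω_n = 11, so ζ = 11/(2·5.423) = 1.01.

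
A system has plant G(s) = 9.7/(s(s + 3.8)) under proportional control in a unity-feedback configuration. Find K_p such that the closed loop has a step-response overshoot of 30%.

K_p = 2.91

From %OS = 100·exp(−πζ/√(1−ζ²)) = 30%, ζ = −ln(0.3)/√(π²+ln²(0.3)) = 0.3579.
Characteristic equation s² + 3.8s + 9.7K_p = 0 gives ζ = 3.8/(2√(9.7K_p)).
Setting ζ = 0.3579: √(9.7K_p) = 3.8/(2·0.3579) = 5.309, so K_p = 28.19/9.7 = 2.91.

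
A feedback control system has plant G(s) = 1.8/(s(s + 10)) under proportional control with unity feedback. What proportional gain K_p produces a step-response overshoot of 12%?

From %OS = 100·exp(−πζ/√(1−ζ²)) = 12%, ζ = −ln(0.12)/√(π²+ln²(0.12)) = 0.5594.
Characteristic equation s² + 10s + 1.8K_p = 0 gives ζ = 10/(2√(1.8K_p)).
Setting ζ = 0.5594: √(1.8K_p) = 10/(2·0.5594) = 8.938, so K_p = 79.89/1.8 = 44.4.

K_p = 44.4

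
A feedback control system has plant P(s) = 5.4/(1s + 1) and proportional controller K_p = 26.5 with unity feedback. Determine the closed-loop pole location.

Closed loop: T(s) = K_p·P/(1+K_p·P) = 143.1/(1s + 1 + 143.1), with pole at s = −(1 + 143.1)/1 = −144.1.

s = -144.1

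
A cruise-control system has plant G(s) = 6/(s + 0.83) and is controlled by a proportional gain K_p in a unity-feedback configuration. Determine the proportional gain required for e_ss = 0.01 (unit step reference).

The loop is type 0, so e_ss(step) = 1/(1 + K_pos) with K_pos = K_p·G(0).
G(0) = 7.229. Require 1/(1 + K_p·7.229) = 0.01, so 1 + 7.229·K_p = 100.
K_p = (100 − 1)/7.229 = 13.7.

K_p = 13.7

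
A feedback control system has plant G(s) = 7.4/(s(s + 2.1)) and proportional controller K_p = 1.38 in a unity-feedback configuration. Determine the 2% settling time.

T_s ≈ 3.81 s

Closed-loop characteristic equation: s² + 2.1s + 10.21 = 0, so ω_n = 3.196 rad/s and ζ = 2.1/(2·3.196) = 0.3286.
2% settling time T_s ≈ 4/(ζω_n) = 4/1.05 = 3.81 s.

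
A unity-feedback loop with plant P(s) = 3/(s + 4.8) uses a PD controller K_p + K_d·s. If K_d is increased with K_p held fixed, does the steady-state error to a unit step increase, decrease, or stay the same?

At s = 0 the derivative term contributes nothing: C(0) = K_p regardless of K_d, so K_pos = K_p·P(0) and e_ss are unchanged.

unchanged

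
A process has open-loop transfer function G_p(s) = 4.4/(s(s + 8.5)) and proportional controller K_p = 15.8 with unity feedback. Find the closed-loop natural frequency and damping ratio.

1 + K_p·G_p(s) = 0 gives s² + 8.5s + 69.52 = 0.
Matching s² + 2ζω_n s + ω_n²: ω_n = √69.52 = 8.338 rad/s and 2ζω_n = 8.5, so ζ = 8.5/(2·8.338) = 0.51.

ω_n = 8.34 rad/s, ζ = 0.51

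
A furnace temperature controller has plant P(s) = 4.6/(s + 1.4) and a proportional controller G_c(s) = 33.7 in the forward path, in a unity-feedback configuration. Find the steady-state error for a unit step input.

The loop is type 0. Static position error constant K_pos = G_c(0)·P(0) = 33.7·3.286 = 110.7.
Steady-state error to a unit step: e_ss = 1/(1+K_pos) = 1/111.7 = 0.00895.

0.00895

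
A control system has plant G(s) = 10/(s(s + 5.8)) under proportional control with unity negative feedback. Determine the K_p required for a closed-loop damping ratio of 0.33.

K_p = 7.72

Closed-loop characteristic equation: s² + 5.8s + K_p·10 = 0.
So ω_n = √(10K_p) and 2ζω_n = 5.8, giving ζ = 5.8/(2√(10K_p)).
Setting ζ = 0.33: √(10K_p) = 5.8/(2·0.33) = 8.788, so K_p = 77.23/10 = 7.72.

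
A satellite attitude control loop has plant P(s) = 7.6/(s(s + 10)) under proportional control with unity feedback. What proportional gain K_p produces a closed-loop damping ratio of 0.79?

Closed-loop characteristic equation: s² + 10s + K_p·7.6 = 0.
So ω_n = √(7.6K_p) and 2ζω_n = 10, giving ζ = 10/(2√(7.6K_p)).
Setting ζ = 0.79: √(7.6K_p) = 10/(2·0.79) = 6.329, so K_p = 40.06/7.6 = 5.27.

K_p = 5.27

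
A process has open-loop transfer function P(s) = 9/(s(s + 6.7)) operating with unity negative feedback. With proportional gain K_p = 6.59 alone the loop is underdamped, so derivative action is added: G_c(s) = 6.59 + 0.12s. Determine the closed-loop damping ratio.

Forward path: (6.59 + 0.12s)·9/(s(s+6.7)). The closed-loop characteristic equation is s² + (6.7 + 9·0.12)s + 9·6.59 = 0.
That is s² + 7.78s + 59.31 = 0, so ω_n = 7.701 rad/s and ζ = 7.78/(2·7.701) = 0.5051.

ζ = 0.505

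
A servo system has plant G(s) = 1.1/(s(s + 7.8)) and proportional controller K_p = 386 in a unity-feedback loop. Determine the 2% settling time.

From 1 + K_pG(s) = 0: s² + 7.8s + 424.6 = 0 ⇒ ω_n = 20.61, ζ = 0.1893.
2% settling time T_s ≈ 4/(ζω_n) = 4/3.9 = 1.03 s.

T_s ≈ 1.03 s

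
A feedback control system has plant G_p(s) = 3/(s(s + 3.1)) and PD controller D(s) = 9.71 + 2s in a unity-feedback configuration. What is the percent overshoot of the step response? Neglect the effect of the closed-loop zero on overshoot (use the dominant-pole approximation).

Forward path: (9.71 + 2s)·3/(s(s+3.1)). The closed-loop characteristic equation is s² + (3.1 + 3·2)s + 3·9.71 = 0.
That is s² + 9.1s + 29.13 = 0, so ω_n = 5.397 rad/s and ζ = 9.1/(2·5.397) = 0.843.
%OS = 100·exp(−πζ/√(1−ζ²)) = 0.727%.

0.727%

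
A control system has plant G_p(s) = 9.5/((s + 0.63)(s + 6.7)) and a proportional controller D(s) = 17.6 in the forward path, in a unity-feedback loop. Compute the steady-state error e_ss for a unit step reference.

The loop is type 0. Static position error constant K_pos = D(0)·G_p(0) = 17.6·2.251 = 39.61.
Steady-state error to a unit step: e_ss = 1/(1+K_pos) = 1/40.61 = 0.0246.

0.0246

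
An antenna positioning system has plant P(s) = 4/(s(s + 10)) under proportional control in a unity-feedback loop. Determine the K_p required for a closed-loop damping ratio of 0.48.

K_p = 27.1

Closed-loop characteristic equation: s² + 10s + K_p·4 = 0.
So ω_n = √(4K_p) and 2ζω_n = 10, giving ζ = 10/(2√(4K_p)).
Setting ζ = 0.48: √(4K_p) = 10/(2·0.48) = 10.42, so K_p = 108.5/4 = 27.1.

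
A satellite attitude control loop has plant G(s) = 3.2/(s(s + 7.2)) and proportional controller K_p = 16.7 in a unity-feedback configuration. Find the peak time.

T_p = 0.494 s

Closed-loop characteristic equation: s² + 7.2s + 53.44 = 0, so ω_n = 7.31 rad/s and ζ = 7.2/(2·7.31) = 0.4925.
Damped frequency ω_d = ω_n√(1−ζ²) = 6.362 rad/s, so peak time T_p = π/ω_d = 0.494 s.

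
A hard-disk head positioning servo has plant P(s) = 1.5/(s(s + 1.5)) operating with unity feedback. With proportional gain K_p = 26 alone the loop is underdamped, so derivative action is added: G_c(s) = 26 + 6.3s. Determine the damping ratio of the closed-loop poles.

ζ = 0.877

Forward path: (26 + 6.3s)·1.5/(s(s+1.5)). The closed-loop characteristic equation is s² + (1.5 + 1.5·6.3)s + 1.5·26 = 0.
That is s² + 10.95s + 39 = 0, so ω_n = 6.245 rad/s and ζ = 10.95/(2·6.245) = 0.8767.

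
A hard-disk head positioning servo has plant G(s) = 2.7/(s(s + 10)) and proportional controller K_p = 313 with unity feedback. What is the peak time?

T_p = 0.11 s

Closed-loop characteristic equation: s² + 10s + 845.1 = 0, so ω_n = 29.07 rad/s and ζ = 10/(2·29.07) = 0.172.
Damped frequency ω_d = ω_n√(1−ζ²) = 28.64 rad/s, so peak time T_p = π/ω_d = 0.11 s.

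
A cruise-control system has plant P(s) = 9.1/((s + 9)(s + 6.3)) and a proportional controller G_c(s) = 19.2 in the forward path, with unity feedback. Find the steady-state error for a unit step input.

0.245

The loop is type 0. Static position error constant K_pos = G_c(0)·P(0) = 19.2·0.1605 = 3.081.
Steady-state error to a unit step: e_ss = 1/(1+K_pos) = 1/4.081 = 0.245.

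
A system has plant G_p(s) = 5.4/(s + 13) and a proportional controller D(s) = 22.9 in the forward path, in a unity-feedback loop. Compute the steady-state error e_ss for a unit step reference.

The loop is type 0. Static position error constant K_pos = D(0)·G_p(0) = 22.9·0.4154 = 9.512.
Steady-state error to a unit step: e_ss = 1/(1+K_pos) = 1/10.51 = 0.0951.

0.0951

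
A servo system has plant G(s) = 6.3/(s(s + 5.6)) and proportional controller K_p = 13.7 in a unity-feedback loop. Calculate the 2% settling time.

From 1 + K_pG(s) = 0: s² + 5.6s + 86.31 = 0 ⇒ ω_n = 9.29, ζ = 0.3014.
2% settling time T_s ≈ 4/(ζω_n) = 4/2.8 = 1.43 s.

T_s ≈ 1.43 s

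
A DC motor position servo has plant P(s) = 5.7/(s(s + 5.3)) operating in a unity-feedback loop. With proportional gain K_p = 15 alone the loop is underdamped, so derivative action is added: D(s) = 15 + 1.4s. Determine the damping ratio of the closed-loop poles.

ζ = 0.718

Forward path: (15 + 1.4s)·5.7/(s(s+5.3)). The closed-loop characteristic equation is s² + (5.3 + 5.7·1.4)s + 5.7·15 = 0.
That is s² + 13.28s + 85.5 = 0, so ω_n = 9.247 rad/s and ζ = 13.28/(2·9.247) = 0.7181.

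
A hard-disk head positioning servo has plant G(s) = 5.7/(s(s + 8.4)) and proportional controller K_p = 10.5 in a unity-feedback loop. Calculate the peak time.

T_p = 0.484 s

From 1 + K_pG(s) = 0: s² + 8.4s + 59.85 = 0 ⇒ ω_n = 7.736, ζ = 0.5429.
Damped frequency ω_d = ω_n√(1−ζ²) = 6.497 rad/s, so peak time T_p = π/ω_d = 0.484 s.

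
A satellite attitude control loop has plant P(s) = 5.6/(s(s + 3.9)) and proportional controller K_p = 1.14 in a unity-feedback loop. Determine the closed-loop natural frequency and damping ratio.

ω_n = 2.53 rad/s, ζ = 0.772

The closed-loop denominator is s(s+3.9) + 1.14·5.6 = s² + 3.9s + 6.384.
So ω_n² = 6.384 ⇒ ω_n = 2.527 rad/s, and ζ = 3.9/(2ω_n) = 0.772.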